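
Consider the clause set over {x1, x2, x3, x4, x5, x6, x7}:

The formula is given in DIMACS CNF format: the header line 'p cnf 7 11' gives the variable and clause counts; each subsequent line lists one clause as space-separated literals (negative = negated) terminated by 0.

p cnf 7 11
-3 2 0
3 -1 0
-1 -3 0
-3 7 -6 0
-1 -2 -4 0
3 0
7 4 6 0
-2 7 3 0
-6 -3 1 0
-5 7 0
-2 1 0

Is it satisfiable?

No

(x3) alone gives x3 = True.
(x2) alone gives x2 = True.
(¬x1) alone gives x1 = False.
That conflicts with the unit clause (x1).
No assignment satisfies every clause.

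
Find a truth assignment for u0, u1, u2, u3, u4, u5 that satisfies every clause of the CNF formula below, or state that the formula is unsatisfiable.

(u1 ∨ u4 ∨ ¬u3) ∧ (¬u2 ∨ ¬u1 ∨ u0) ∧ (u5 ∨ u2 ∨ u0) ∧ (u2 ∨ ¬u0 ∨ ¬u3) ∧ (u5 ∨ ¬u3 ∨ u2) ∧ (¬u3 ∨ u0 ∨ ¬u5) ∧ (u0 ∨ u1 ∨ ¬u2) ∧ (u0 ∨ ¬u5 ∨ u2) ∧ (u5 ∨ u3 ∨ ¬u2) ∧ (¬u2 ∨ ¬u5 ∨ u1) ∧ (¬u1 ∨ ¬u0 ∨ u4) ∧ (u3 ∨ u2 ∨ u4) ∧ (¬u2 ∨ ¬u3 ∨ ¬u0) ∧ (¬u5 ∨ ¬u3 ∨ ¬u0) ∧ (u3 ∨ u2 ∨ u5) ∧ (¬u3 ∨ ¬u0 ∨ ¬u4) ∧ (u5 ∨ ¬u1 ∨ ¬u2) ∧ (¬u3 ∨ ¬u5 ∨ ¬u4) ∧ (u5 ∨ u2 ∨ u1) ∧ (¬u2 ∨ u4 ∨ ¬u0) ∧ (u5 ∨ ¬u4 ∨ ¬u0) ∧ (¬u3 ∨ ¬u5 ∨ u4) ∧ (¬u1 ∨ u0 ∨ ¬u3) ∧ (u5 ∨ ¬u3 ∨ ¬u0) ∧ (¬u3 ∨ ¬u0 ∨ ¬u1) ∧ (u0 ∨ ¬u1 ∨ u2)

u0: True, u1: False, u2: False, u3: False, u4: True, u5: True

Branch on u1: set u1 = False.
Branch on u4: set u4 = True.
Branch on u0: set u0 = True.
Unit clause (¬u3) forces u3 = False.
Unit clause (u5) forces u5 = True.
Unit clause (¬u2) forces u2 = False.
This assignment satisfies each clause.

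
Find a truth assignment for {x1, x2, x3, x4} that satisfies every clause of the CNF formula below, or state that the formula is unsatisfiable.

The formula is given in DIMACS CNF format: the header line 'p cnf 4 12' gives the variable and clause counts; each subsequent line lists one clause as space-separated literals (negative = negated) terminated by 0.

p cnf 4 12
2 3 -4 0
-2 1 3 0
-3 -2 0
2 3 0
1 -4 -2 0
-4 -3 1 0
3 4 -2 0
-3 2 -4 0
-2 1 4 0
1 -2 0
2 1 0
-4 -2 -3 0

Suppose x3 = False.
Unit clause (x2) forces x2 = True.
Unit clause (x1) forces x1 = True.
Unit clause (x4) forces x4 = True.
This assignment satisfies each clause.

x1 ↦ True; x2 ↦ True; x3 ↦ False; x4 ↦ True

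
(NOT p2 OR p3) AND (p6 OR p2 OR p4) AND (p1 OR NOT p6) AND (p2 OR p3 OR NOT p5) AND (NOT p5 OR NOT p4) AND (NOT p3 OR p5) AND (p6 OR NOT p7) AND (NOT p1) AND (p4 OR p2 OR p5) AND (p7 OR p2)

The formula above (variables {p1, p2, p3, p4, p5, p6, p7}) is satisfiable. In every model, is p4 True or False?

False

Suppose p4 = true.
From the singleton clause (NOT p5), p5 = false.
From the singleton clause (NOT p3), p3 = false.
From the singleton clause (NOT p2), p2 = false.
From the singleton clause (NOT p1), p1 = false.
From the singleton clause (NOT p6), p6 = false.
From the singleton clause (NOT p7), p7 = false.
Now (p7) is unsatisfied and unit — conflict.
So every satisfying assignment has p4 = False.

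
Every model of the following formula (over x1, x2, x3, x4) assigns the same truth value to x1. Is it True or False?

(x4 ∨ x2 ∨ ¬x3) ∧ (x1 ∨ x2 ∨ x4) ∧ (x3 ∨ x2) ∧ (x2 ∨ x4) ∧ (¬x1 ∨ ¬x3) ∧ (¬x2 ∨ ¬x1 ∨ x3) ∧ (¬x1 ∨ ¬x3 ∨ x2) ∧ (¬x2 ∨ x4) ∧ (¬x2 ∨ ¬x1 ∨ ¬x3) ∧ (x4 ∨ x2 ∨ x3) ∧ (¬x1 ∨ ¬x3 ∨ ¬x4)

False

Suppose x1 = True.
From the singleton clause (¬x3), x3 = False.
From the singleton clause (x2), x2 = True.
But (¬x2) is also a unit clause — contradiction.
So every satisfying assignment has x1 = False.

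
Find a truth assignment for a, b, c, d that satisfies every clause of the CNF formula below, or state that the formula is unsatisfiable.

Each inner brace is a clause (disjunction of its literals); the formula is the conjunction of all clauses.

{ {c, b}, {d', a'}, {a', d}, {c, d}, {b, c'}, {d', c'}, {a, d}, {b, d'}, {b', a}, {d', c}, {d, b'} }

UNSATISFIABLE

Case c = 1:
The clause (b) is unit, so b = 1.
The clause (d') is unit, so d = 0.
That conflicts with the unit clause (d).
So c must be the other value — set c = 0.
The clause (b) is unit, so b = 1.
The clause (d) is unit, so d = 1.
That conflicts with the unit clause (d').
Both values of c lead to a conflict.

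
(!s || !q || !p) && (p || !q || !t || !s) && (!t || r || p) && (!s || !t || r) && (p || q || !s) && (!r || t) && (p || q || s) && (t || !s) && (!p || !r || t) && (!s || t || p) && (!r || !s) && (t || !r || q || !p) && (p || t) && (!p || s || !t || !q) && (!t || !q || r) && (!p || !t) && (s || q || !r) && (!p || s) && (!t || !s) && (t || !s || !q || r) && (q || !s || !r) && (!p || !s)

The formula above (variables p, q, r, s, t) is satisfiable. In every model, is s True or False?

False

Suppose s = true.
(t) alone gives t = true.
That conflicts with the unit clause (!t).
So every satisfying assignment has s = False.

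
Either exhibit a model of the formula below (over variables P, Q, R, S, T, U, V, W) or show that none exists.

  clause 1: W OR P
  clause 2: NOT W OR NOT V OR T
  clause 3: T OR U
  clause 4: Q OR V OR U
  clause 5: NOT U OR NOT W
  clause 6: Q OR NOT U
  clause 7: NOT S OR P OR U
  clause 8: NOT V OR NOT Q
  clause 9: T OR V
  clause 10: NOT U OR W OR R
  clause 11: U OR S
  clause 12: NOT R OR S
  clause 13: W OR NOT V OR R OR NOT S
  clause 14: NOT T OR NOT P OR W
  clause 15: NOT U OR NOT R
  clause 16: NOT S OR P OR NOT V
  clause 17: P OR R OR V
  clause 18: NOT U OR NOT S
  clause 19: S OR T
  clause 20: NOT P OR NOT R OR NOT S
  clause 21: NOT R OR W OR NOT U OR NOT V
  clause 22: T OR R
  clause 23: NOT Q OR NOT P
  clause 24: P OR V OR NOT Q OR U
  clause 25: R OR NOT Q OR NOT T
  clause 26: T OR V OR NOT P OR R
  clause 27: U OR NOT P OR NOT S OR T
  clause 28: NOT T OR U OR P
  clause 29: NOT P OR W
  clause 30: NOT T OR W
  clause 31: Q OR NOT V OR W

Branch on W: set W = true.
(NOT U) alone gives U = false.
(T) alone gives T = true.
(S) alone gives S = true.
(P) alone gives P = true.
(NOT R) alone gives R = false.
(NOT Q) alone gives Q = false.
(V) alone gives V = true.
All clauses are satisfied.

P: true,  Q: false,  R: false,  S: true,  T: true,  U: false,  V: true,  W: true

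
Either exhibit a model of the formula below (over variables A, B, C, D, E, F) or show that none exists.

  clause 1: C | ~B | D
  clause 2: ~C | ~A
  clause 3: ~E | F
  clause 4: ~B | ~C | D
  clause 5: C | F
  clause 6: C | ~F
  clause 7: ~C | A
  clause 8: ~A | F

Case C = 0:
The clause (F) is unit, so F = 1.
Now (~F) is unsatisfied and unit — conflict.
Undo C and try C = 1.
The clause (~A) is unit, so A = 0.
Now (A) is unsatisfied and unit — conflict.
Neither C = 1 nor C = 0 works.

UNSATISFIABLE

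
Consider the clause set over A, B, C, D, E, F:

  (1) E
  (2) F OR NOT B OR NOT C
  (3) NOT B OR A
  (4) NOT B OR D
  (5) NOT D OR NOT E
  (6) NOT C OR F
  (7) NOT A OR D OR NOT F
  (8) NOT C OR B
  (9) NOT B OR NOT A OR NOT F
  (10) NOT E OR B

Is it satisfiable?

No

The clause (E) is unit, so E = true.
The clause (NOT D) is unit, so D = false.
The clause (NOT B) is unit, so B = false.
Now (B) is unsatisfied and unit — conflict.
No assignment satisfies every clause.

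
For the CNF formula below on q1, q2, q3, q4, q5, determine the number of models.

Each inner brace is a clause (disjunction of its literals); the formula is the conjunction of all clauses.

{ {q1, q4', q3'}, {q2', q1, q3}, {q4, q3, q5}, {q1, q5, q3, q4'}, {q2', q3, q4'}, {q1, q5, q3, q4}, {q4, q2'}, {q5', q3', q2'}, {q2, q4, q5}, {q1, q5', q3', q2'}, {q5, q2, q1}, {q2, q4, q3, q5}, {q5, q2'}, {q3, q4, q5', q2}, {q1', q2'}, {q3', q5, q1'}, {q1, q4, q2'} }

There are 2^5 = 32 truth assignments over (q1, q2, q3, q4, q5).
Split on q5. With q5 = 1, the clauses containing q5 are satisfied and q5' drops from the rest; 5 of the 2^4 = 16 assignments to the other variables satisfy what remains.
With q5 = 0, by the same count on the reduced clause set, 1 assignment works.
(One model: q1=F, q2=F, q3=F, q4=T, q5=T.)
Total: 5 + 1 = 6.

6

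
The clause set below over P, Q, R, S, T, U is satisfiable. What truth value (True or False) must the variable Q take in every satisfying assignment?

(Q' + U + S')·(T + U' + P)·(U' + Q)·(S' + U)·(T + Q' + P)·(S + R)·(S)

True

Suppose Q = 0.
Unit clause (U') forces U = 0.
Unit clause (S') forces S = 0.
But (S) is also a unit clause — contradiction.
So every satisfying assignment has Q = True.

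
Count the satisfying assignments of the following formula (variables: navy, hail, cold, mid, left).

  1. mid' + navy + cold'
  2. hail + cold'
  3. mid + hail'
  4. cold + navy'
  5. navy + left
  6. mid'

There are 2^5 = 32 truth assignments over (navy, hail, cold, mid, left).
Split on mid. With mid = 1, the clauses containing mid are satisfied and mid' drops from the rest; 0 of the 2^4 = 16 assignments to the other variables satisfy what remains.
With mid = 0, by the same count on the reduced clause set, 1 assignment works.
(One model: navy=F, hail=F, cold=F, mid=F, left=T.)
Total: 0 + 1 = 1.

1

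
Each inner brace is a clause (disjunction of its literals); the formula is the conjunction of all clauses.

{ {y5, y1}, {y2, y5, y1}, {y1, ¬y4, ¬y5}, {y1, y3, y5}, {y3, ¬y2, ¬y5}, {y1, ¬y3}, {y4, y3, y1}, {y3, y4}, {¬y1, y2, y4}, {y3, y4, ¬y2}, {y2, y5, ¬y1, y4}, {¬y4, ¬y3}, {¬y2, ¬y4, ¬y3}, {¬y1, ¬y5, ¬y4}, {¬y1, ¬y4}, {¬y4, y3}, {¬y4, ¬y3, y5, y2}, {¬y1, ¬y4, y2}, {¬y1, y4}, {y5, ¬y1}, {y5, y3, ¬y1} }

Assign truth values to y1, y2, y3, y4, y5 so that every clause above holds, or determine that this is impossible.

UNSATISFIABLE

Try y5 = True.
Try y1 = True.
Unit clause (¬y4) forces y4 = False.
Now (y4) is unsatisfied and unit — conflict.
Undo y1 and try y1 = False.
Unit clause (¬y4) forces y4 = False.
Unit clause (¬y3) forces y3 = False.
Now (y3) is unsatisfied and unit — conflict.
Neither y1 = True nor y1 = False works.
Undo y5 and try y5 = False.
Unit clause (y1) forces y1 = True.
Now (¬y1) is unsatisfied and unit — conflict.
Neither y5 = True nor y5 = False works.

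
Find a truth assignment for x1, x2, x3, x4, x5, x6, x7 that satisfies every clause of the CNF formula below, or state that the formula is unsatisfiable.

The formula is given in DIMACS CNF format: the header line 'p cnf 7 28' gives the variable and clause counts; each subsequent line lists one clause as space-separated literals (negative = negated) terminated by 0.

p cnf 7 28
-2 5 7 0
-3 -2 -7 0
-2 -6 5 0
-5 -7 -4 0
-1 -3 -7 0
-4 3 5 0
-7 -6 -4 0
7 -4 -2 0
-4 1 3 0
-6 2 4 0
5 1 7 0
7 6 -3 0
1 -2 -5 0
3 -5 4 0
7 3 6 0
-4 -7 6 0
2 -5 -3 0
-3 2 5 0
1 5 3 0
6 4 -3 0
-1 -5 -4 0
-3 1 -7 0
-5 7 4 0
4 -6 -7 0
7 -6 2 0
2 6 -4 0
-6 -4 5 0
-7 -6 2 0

Branch on x2: set x2 = True.
Branch on x5: set x5 = False.
(x7) alone gives x7 = True.
(¬x3) alone gives x3 = False.
(¬x6) alone gives x6 = False.
(¬x4) alone gives x4 = False.
(x1) alone gives x1 = True.
This assignment satisfies each clause.

x1: True,  x2: True,  x3: False,  x4: False,  x5: False,  x6: False,  x7: True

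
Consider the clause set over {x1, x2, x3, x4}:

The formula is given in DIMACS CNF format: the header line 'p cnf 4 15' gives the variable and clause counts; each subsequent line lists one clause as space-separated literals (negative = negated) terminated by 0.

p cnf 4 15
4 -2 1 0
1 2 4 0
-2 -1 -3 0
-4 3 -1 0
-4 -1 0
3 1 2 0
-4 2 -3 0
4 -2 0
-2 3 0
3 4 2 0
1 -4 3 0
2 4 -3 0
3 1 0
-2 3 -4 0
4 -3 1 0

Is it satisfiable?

Yes

Suppose x4 = True.
(¬x1) alone gives x1 = False.
(x3) alone gives x3 = True.
(x2) alone gives x2 = True.
All clauses are satisfied.
A satisfying assignment: x1 ↦ False; x2 ↦ True; x3 ↦ True; x4 ↦ True.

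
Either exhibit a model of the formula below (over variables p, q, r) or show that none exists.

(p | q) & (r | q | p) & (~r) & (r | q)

p=0,  q=1,  r=0

(~r) alone gives r = 0.
(q) alone gives q = 1.
Every clause is now satisfied; p is unconstrained.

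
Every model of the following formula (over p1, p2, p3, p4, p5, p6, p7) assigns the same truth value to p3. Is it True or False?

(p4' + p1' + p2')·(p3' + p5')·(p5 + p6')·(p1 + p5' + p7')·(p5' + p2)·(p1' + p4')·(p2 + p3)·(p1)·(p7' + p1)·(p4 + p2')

Suppose p3 = 0.
Unit clause (p2) forces p2 = 1.
Unit clause (p1) forces p1 = 1.
Unit clause (p4') forces p4 = 0.
That conflicts with the unit clause (p4).
So every satisfying assignment has p3 = True.

True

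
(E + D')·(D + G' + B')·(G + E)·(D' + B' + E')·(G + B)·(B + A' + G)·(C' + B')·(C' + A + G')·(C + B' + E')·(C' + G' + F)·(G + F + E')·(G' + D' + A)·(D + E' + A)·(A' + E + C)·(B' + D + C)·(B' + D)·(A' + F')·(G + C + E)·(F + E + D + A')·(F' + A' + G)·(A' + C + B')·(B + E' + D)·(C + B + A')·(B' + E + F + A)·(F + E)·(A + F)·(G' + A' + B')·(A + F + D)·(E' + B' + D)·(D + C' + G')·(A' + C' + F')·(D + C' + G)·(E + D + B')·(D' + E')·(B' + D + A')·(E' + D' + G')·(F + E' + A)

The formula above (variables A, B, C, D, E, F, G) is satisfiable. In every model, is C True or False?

False

Suppose C = 1.
(B') alone gives B = 0.
(G) alone gives G = 1.
(A) alone gives A = 1.
(F) alone gives F = 1.
Now (F') is unsatisfied and unit — conflict.
So every satisfying assignment has C = False.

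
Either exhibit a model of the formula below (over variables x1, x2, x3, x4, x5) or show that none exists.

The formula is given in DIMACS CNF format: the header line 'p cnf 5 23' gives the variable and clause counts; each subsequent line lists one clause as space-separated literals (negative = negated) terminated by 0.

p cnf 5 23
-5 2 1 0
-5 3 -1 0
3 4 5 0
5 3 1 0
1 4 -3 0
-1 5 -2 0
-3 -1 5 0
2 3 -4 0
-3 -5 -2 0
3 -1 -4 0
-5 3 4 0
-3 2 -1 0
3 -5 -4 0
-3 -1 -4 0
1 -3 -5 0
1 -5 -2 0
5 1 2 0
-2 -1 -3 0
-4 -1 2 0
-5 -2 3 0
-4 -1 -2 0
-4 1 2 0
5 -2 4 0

Suppose x5 = False.
Suppose x3 = True.
Unit clause (¬x1) forces x1 = False.
Unit clause (x4) forces x4 = True.
Unit clause (x2) forces x2 = True.
Every clause now holds.

x1: False, x2: True, x3: True, x4: True, x5: False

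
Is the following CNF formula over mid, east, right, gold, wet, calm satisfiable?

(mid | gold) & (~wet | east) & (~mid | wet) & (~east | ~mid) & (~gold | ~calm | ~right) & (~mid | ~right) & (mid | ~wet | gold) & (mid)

No

From the singleton clause (mid), mid = 1.
From the singleton clause (wet), wet = 1.
From the singleton clause (east), east = 1.
But (~east) is also a unit clause — contradiction.
No assignment satisfies every clause.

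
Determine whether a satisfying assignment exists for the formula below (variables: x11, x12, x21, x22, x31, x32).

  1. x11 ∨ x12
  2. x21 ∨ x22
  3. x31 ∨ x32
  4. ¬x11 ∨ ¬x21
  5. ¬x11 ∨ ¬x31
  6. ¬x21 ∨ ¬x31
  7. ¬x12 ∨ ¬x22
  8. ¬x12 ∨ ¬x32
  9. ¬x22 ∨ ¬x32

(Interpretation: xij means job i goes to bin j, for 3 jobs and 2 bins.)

Try x11 = True.
(¬x21) alone gives x21 = False.
(x22) alone gives x22 = True.
(¬x31) alone gives x31 = False.
(x32) alone gives x32 = True.
That conflicts with the unit clause (¬x32).
Undo x11 and try x11 = False.
(x12) alone gives x12 = True.
(¬x22) alone gives x22 = False.
(x21) alone gives x21 = True.
(¬x31) alone gives x31 = False.
(x32) alone gives x32 = True.
That conflicts with the unit clause (¬x32).
Neither x11 = True nor x11 = False works.
No assignment satisfies every clause.

No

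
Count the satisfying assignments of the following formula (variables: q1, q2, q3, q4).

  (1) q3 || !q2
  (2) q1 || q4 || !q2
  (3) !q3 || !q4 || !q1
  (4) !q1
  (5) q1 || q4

There are 2^4 = 16 truth assignments over (q1, q2, q3, q4).
Check each against the 5 clauses (columns in the order q1, q2, q3, q4):
  F F F F  ✗ fails (q1 || q4)
  F F F T  ✓ satisfies all
  F F T F  ✗ fails (q1 || q4)
  F F T T  ✓ satisfies all
  F T F F  ✗ fails (q3 || !q2)
  F T F T  ✗ fails (q3 || !q2)
  F T T F  ✗ fails (q1 || q4 || !q2)
  F T T T  ✓ satisfies all
  T F F F  ✗ fails (!q1)
  T F F T  ✗ fails (!q1)
  T F T F  ✗ fails (!q1)
  T F T T  ✗ fails (!q3 || !q4 || !q1)
  T T F F  ✗ fails (q3 || !q2)
  T T F T  ✗ fails (q3 || !q2)
  T T T F  ✗ fails (!q1)
  T T T T  ✗ fails (!q3 || !q4 || !q1)
3 of the 16 rows are models.

3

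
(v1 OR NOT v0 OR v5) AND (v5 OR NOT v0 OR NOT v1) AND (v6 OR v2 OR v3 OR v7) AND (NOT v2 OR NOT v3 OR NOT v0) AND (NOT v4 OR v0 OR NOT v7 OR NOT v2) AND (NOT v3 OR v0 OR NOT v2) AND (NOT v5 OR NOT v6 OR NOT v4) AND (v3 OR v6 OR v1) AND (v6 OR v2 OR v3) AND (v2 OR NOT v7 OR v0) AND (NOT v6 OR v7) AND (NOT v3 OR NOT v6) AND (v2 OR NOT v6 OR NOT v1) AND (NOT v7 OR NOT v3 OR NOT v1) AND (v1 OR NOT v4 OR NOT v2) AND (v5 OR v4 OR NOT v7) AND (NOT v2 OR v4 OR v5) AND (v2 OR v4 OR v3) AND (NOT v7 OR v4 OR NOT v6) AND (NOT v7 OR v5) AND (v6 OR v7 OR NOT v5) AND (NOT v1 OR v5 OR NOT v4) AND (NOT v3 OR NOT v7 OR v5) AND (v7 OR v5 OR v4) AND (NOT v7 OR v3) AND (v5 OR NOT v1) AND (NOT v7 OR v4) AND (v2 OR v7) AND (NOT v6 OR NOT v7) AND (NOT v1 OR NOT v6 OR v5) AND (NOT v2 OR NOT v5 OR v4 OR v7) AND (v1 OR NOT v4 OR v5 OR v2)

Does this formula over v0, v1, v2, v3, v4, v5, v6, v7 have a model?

Yes

Branch on v6: set v6 = false.
Branch on v3: set v3 = true.
Branch on v2: set v2 = false.
Unit clause (v7) forces v7 = true.
Unit clause (v0) forces v0 = true.
Unit clause (NOT v1) forces v1 = false.
Unit clause (v5) forces v5 = true.
Unit clause (v4) forces v4 = true.
This assignment satisfies each clause.
A satisfying assignment: v0=true; v1=false; v2=false; v3=true; v4=true; v5=true; v6=false; v7=true.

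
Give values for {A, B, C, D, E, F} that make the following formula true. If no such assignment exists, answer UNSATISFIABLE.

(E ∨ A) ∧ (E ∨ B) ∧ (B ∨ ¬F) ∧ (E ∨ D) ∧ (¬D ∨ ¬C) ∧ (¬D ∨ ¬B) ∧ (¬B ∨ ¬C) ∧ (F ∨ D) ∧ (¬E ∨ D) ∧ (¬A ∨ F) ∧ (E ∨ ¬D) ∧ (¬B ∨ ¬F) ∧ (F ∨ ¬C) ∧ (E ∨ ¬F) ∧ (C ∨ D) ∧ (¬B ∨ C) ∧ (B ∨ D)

A ↦ False, B ↦ False, C ↦ False, D ↦ True, E ↦ True, F ↦ False

Try E = True.
The clause (D) is unit, so D = True.
The clause (¬C) is unit, so C = False.
The clause (¬B) is unit, so B = False.
The clause (¬F) is unit, so F = False.
The clause (¬A) is unit, so A = False.
This assignment satisfies each clause.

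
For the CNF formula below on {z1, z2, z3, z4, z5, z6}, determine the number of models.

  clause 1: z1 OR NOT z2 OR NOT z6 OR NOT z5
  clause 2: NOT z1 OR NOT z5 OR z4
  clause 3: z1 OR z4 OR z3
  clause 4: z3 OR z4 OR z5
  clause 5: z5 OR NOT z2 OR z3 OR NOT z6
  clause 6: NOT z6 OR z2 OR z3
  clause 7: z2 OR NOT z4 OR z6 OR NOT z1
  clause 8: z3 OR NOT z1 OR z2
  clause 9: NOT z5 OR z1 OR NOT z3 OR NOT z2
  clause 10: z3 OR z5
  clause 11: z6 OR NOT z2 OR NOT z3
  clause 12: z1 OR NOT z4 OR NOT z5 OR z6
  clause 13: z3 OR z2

There are 2^6 = 64 truth assignments over (z1, z2, z3, z4, z5, z6).
Split on z5. With z5 = true, the clauses containing z5 are satisfied and NOT z5 drops from the rest; 7 of the 2^5 = 32 assignments to the other variables satisfy what remains.
With z5 = false, by the same count on the reduced clause set, 11 assignments work.
Total: 7 + 11 = 18.

18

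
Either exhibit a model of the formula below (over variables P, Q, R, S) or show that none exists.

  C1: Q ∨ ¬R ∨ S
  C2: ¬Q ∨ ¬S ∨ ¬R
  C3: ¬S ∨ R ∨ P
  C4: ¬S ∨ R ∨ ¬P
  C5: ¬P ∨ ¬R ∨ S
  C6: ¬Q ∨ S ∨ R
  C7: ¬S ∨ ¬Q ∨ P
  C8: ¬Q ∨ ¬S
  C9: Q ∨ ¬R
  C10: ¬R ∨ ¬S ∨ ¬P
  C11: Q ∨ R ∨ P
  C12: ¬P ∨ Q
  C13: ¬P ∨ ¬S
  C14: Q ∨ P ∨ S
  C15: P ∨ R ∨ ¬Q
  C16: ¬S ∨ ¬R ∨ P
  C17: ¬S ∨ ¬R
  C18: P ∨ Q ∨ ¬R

Try Q = True.
(¬S) alone gives S = False.
(R) alone gives R = True.
(¬P) alone gives P = False.
This assignment satisfies each clause.

P ↦ False,  Q ↦ True,  R ↦ True,  S ↦ False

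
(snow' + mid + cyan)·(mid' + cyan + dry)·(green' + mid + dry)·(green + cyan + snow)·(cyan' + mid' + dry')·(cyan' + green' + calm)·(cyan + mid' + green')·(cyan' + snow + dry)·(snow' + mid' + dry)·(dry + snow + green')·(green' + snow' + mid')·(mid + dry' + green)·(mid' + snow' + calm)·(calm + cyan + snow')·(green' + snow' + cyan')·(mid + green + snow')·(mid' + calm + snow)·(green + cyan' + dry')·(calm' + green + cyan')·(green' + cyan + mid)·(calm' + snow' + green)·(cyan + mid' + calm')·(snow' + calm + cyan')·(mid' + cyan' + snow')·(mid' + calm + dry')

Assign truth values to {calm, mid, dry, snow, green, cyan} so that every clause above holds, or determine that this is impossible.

calm=1; mid=0; dry=1; snow=0; green=1; cyan=1

Suppose snow = 0.
Suppose green = 1.
Unit clause (dry) forces dry = 1.
Suppose cyan = 1.
Unit clause (mid') forces mid = 0.
Unit clause (calm) forces calm = 1.
This assignment satisfies each clause.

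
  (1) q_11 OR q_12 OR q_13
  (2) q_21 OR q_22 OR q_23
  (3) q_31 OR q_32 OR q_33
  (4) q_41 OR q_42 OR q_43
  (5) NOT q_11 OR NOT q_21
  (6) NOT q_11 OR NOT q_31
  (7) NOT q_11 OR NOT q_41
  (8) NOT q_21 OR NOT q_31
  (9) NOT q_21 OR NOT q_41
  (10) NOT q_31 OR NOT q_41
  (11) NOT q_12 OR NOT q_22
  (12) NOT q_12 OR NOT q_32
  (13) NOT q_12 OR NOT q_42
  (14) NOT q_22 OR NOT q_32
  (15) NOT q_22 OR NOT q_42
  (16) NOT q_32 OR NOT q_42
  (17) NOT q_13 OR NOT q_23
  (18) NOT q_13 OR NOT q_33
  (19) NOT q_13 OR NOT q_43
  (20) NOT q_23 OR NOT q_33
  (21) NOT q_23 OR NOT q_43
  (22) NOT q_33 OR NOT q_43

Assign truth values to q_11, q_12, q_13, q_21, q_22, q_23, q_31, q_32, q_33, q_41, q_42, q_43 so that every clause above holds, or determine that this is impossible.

Suppose q_11 = false.
Suppose q_12 = true.
Unit clause (NOT q_22) forces q_22 = false.
Unit clause (NOT q_32) forces q_32 = false.
Unit clause (NOT q_42) forces q_42 = false.
Suppose q_21 = true.
Unit clause (NOT q_31) forces q_31 = false.
Unit clause (q_33) forces q_33 = true.
Unit clause (NOT q_41) forces q_41 = false.
Unit clause (q_43) forces q_43 = true.
But (NOT q_43) is also a unit clause — contradiction.
Undo q_21 and try q_21 = false.
Unit clause (q_23) forces q_23 = true.
Unit clause (NOT q_13) forces q_13 = false.
Unit clause (NOT q_33) forces q_33 = false.
Unit clause (q_31) forces q_31 = true.
Unit clause (NOT q_41) forces q_41 = false.
Unit clause (q_43) forces q_43 = true.
But (NOT q_43) is also a unit clause — contradiction.
Either choice for q_21 ends in contradiction.
Undo q_12 and try q_12 = false.
Unit clause (q_13) forces q_13 = true.
Unit clause (NOT q_23) forces q_23 = false.
Unit clause (NOT q_33) forces q_33 = false.
Unit clause (NOT q_43) forces q_43 = false.
Suppose q_21 = true.
Unit clause (NOT q_31) forces q_31 = false.
Unit clause (q_32) forces q_32 = true.
Unit clause (NOT q_41) forces q_41 = false.
Unit clause (q_42) forces q_42 = true.
But (NOT q_42) is also a unit clause — contradiction.
Undo q_21 and try q_21 = false.
Unit clause (q_22) forces q_22 = true.
Unit clause (NOT q_32) forces q_32 = false.
Unit clause (q_31) forces q_31 = true.
Unit clause (NOT q_41) forces q_41 = false.
Unit clause (q_42) forces q_42 = true.
But (NOT q_42) is also a unit clause — contradiction.
Either choice for q_21 ends in contradiction.
Either choice for q_12 ends in contradiction.
Undo q_11 and try q_11 = true.
Unit clause (NOT q_21) forces q_21 = false.
Unit clause (NOT q_31) forces q_31 = false.
Unit clause (NOT q_41) forces q_41 = false.
Suppose q_22 = true.
Unit clause (NOT q_12) forces q_12 = false.
Unit clause (NOT q_32) forces q_32 = false.
Unit clause (q_33) forces q_33 = true.
Unit clause (NOT q_42) forces q_42 = false.
Unit clause (q_43) forces q_43 = true.
But (NOT q_43) is also a unit clause — contradiction.
Undo q_22 and try q_22 = false.
Unit clause (q_23) forces q_23 = true.
Unit clause (NOT q_13) forces q_13 = false.
Unit clause (NOT q_33) forces q_33 = false.
Unit clause (q_32) forces q_32 = true.
Unit clause (NOT q_12) forces q_12 = false.
Unit clause (NOT q_42) forces q_42 = false.
Unit clause (q_43) forces q_43 = true.
But (NOT q_43) is also a unit clause — contradiction.
Either choice for q_22 ends in contradiction.
Either choice for q_11 ends in contradiction.

UNSATISFIABLE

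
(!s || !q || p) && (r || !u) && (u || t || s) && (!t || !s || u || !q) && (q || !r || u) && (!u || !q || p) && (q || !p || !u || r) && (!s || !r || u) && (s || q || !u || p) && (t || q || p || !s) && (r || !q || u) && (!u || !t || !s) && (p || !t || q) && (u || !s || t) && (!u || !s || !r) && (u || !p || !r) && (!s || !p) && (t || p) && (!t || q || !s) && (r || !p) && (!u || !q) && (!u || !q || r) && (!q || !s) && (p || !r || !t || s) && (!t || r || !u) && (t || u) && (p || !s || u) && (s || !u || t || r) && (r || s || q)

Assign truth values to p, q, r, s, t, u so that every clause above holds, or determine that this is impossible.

Suppose r = true.
Suppose q = false.
Unit clause (u) forces u = true.
Unit clause (!s) forces s = false.
Unit clause (p) forces p = true.
Every clause is now satisfied; t is unconstrained.

p: true; q: false; r: true; s: false; t: true; u: true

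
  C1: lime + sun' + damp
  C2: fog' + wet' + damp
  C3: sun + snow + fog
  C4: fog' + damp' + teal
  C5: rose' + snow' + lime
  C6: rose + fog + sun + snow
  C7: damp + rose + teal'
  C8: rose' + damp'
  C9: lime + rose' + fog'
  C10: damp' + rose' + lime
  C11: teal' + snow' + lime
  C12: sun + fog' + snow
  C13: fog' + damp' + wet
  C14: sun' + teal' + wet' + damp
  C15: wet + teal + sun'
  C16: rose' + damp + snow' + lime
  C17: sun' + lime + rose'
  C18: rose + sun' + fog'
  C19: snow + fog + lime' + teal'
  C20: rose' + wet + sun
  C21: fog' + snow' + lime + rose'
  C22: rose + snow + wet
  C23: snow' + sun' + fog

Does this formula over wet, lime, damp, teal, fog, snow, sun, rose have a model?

Case rose = 0:
Case damp = 0:
(teal') alone gives teal = 0.
Case lime = 0:
(sun') alone gives sun = 0.
Case fog = 0:
(snow) alone gives snow = 1.
Every clause is now satisfied; wet is unconstrained.
A satisfying assignment: wet ↦ 0,  lime ↦ 0,  damp ↦ 0,  teal ↦ 0,  fog ↦ 0,  snow ↦ 1,  sun ↦ 0,  rose ↦ 0.

Yes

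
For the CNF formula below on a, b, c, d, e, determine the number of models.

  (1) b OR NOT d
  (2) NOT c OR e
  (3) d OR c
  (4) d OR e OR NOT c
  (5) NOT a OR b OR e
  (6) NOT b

2

There are 2^5 = 32 truth assignments over (a, b, c, d, e).
Split on a. With a = true, the clauses containing a are satisfied and NOT a drops from the rest; 1 of the 2^4 = 16 assignments to the other variables satisfy what remains.
With a = false, by the same count on the reduced clause set, 1 assignment works.
(One model: a=F, b=F, c=T, d=F, e=T.)
Total: 1 + 1 = 2.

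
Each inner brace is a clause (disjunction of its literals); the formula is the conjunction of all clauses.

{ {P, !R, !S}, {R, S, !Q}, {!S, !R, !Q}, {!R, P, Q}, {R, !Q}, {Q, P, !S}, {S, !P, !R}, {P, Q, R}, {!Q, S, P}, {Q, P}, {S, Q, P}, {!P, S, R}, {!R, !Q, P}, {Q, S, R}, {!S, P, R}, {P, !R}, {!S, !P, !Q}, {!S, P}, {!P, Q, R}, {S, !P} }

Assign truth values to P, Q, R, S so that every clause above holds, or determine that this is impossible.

Suppose R = true.
From the singleton clause (P), P = true.
From the singleton clause (S), S = true.
From the singleton clause (!Q), Q = false.
All clauses are satisfied.

P ↦ true,  Q ↦ false,  R ↦ true,  S ↦ true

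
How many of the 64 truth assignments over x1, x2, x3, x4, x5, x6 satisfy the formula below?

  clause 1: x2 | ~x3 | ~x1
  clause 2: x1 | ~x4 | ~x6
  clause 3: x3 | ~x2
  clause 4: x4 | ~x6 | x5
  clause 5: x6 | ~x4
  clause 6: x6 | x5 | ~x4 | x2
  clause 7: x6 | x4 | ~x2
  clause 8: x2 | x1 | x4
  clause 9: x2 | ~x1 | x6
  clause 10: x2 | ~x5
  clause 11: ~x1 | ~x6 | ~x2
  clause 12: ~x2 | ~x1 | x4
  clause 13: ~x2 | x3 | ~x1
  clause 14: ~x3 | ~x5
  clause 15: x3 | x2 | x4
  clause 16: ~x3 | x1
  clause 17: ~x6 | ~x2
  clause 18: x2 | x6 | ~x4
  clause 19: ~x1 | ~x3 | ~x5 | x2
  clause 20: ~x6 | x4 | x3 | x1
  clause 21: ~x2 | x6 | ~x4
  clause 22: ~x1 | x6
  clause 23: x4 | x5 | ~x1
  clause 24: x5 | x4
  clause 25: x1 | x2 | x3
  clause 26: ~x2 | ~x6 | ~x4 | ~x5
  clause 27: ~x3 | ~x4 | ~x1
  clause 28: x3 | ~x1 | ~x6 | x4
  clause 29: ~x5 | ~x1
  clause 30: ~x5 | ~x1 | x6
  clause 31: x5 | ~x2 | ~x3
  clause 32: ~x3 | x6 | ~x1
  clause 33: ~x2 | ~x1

There are 2^6 = 64 truth assignments over (x1, x2, x3, x4, x5, x6).
Split on x1. With x1 = 1, the clauses containing x1 are satisfied and ~x1 drops from the rest; 1 of the 2^5 = 32 assignments to the other variables satisfy what remains.
With x1 = 0, by the same count on the reduced clause set, 0 assignments work.
Total: 1 + 0 = 1.

1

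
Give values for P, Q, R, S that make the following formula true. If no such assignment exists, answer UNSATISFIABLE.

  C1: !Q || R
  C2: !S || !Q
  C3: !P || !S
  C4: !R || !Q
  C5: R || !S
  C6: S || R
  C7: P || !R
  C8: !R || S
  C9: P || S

UNSATISFIABLE

Try Q = false.
Try P = false.
The clause (!R) is unit, so R = false.
The clause (!S) is unit, so S = false.
But (S) is also a unit clause — contradiction.
Undo P and try P = true.
The clause (!S) is unit, so S = false.
The clause (R) is unit, so R = true.
But (!R) is also a unit clause — contradiction.
Neither P = true nor P = false works.
Undo Q and try Q = true.
The clause (R) is unit, so R = true.
But (!R) is also a unit clause — contradiction.
Neither Q = true nor Q = false works.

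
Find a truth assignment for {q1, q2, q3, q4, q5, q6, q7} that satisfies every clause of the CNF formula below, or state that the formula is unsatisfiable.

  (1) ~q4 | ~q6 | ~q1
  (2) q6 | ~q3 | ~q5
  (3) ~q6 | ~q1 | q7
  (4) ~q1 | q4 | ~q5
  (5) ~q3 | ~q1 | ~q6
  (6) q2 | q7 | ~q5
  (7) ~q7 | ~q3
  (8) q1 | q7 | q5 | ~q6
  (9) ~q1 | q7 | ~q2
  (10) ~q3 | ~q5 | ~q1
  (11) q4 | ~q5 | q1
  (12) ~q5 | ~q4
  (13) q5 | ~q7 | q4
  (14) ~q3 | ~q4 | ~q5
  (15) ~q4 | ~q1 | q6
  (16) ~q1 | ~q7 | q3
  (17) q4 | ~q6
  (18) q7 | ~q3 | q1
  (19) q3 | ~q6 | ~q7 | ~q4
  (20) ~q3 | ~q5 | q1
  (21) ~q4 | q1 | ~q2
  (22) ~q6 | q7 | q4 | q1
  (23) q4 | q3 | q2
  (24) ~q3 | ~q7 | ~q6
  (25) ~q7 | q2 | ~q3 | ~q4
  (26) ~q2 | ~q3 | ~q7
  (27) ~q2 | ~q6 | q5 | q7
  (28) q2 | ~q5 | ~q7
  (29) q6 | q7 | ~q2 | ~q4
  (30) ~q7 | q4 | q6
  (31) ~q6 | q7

q1: 0; q2: 1; q3: 0; q4: 0; q5: 0; q6: 0; q7: 0

Branch on q7: set q7 = 0.
The clause (~q6) is unit, so q6 = 0.
Branch on q3: set q3 = 0.
Branch on q2: set q2 = 1.
The clause (~q1) is unit, so q1 = 0.
The clause (~q4) is unit, so q4 = 0.
The clause (~q5) is unit, so q5 = 0.
All clauses are satisfied.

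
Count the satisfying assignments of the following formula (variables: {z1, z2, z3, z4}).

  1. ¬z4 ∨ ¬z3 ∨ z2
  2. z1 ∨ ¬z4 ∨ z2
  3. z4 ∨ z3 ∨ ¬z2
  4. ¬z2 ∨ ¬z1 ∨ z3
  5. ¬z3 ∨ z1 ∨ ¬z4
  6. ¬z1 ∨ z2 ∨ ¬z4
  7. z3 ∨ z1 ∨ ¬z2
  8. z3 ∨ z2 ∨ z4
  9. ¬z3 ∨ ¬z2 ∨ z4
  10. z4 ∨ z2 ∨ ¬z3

1

There are 2^4 = 16 truth assignments over (z1, z2, z3, z4).
Check each against the 10 clauses (columns in the order z1, z2, z3, z4):
  F F F F  ✗ fails (z3 ∨ z2 ∨ z4)
  F F F T  ✗ fails (z1 ∨ ¬z4 ∨ z2)
  F F T F  ✗ fails (z4 ∨ z2 ∨ ¬z3)
  F F T T  ✗ fails (¬z4 ∨ ¬z3 ∨ z2)
  F T F F  ✗ fails (z4 ∨ z3 ∨ ¬z2)
  F T F T  ✗ fails (z3 ∨ z1 ∨ ¬z2)
  F T T F  ✗ fails (¬z3 ∨ ¬z2 ∨ z4)
  F T T T  ✗ fails (¬z3 ∨ z1 ∨ ¬z4)
  T F F F  ✗ fails (z3 ∨ z2 ∨ z4)
  T F F T  ✗ fails (¬z1 ∨ z2 ∨ ¬z4)
  T F T F  ✗ fails (z4 ∨ z2 ∨ ¬z3)
  T F T T  ✗ fails (¬z4 ∨ ¬z3 ∨ z2)
  T T F F  ✗ fails (z4 ∨ z3 ∨ ¬z2)
  T T F T  ✗ fails (¬z2 ∨ ¬z1 ∨ z3)
  T T T F  ✗ fails (¬z3 ∨ ¬z2 ∨ z4)
  T T T T  ✓ satisfies all
1 of the 16 rows is a model.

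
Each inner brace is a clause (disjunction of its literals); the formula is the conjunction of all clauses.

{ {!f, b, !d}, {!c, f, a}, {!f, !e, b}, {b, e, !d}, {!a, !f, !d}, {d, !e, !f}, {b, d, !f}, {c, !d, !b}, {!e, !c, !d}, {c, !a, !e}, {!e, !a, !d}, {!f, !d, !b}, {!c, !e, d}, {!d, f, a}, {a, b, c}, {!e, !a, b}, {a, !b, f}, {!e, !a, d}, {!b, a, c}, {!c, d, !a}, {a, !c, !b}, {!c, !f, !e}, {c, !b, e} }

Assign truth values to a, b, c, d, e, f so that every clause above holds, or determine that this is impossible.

a: true; b: false; c: false; d: false; e: false; f: false

Branch on f: set f = false.
Branch on c: set c = false.
Branch on d: set d = false.
Branch on a: set a = true.
From the singleton clause (!e), e = false.
From the singleton clause (!b), b = false.
This assignment satisfies each clause.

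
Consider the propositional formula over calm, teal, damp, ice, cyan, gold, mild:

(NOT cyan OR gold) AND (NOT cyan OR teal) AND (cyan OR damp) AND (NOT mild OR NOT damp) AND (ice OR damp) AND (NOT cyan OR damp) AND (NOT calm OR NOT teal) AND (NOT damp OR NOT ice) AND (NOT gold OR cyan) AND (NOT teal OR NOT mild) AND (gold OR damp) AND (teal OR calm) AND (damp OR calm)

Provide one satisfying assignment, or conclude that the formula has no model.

calm=false,  teal=true,  damp=true,  ice=false,  cyan=true,  gold=true,  mild=false

Branch on cyan: set cyan = true.
From the singleton clause (gold), gold = true.
From the singleton clause (teal), teal = true.
From the singleton clause (damp), damp = true.
From the singleton clause (NOT mild), mild = false.
From the singleton clause (NOT calm), calm = false.
From the singleton clause (NOT ice), ice = false.
Every clause now holds.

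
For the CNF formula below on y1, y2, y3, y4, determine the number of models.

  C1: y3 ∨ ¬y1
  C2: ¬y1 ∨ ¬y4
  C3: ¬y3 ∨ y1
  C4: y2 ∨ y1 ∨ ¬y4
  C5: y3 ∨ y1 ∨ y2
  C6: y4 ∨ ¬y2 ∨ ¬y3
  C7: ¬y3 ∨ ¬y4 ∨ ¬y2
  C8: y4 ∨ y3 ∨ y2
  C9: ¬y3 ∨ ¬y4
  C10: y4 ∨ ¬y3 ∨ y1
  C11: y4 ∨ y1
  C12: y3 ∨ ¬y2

1

There are 2^4 = 16 truth assignments over (y1, y2, y3, y4).
Check each against the 12 clauses (columns in the order y1, y2, y3, y4):
  F F F F  ✗ fails (y3 ∨ y1 ∨ y2)
  F F F T  ✗ fails (y2 ∨ y1 ∨ ¬y4)
  F F T F  ✗ fails (¬y3 ∨ y1)
  F F T T  ✗ fails (¬y3 ∨ y1)
  F T F F  ✗ fails (y4 ∨ y1)
  F T F T  ✗ fails (y3 ∨ ¬y2)
  F T T F  ✗ fails (¬y3 ∨ y1)
  F T T T  ✗ fails (¬y3 ∨ y1)
  T F F F  ✗ fails (y3 ∨ ¬y1)
  T F F T  ✗ fails (y3 ∨ ¬y1)
  T F T F  ✓ satisfies all
  T F T T  ✗ fails (¬y1 ∨ ¬y4)
  T T F F  ✗ fails (y3 ∨ ¬y1)
  T T F T  ✗ fails (y3 ∨ ¬y1)
  T T T F  ✗ fails (y4 ∨ ¬y2 ∨ ¬y3)
  T T T T  ✗ fails (¬y1 ∨ ¬y4)
1 of the 16 rows is a model.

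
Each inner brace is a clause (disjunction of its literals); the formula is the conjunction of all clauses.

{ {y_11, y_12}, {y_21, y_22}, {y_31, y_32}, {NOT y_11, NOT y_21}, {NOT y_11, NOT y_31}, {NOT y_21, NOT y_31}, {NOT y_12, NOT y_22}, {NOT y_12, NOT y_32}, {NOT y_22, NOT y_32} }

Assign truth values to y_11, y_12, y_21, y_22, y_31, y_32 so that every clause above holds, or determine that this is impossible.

UNSATISFIABLE

Suppose y_11 = true.
(NOT y_21) alone gives y_21 = false.
(y_22) alone gives y_22 = true.
(NOT y_31) alone gives y_31 = false.
(y_32) alone gives y_32 = true.
That conflicts with the unit clause (NOT y_32).
Backtrack on y_11: now try y_11 = false.
(y_12) alone gives y_12 = true.
(NOT y_22) alone gives y_22 = false.
(y_21) alone gives y_21 = true.
(NOT y_31) alone gives y_31 = false.
(y_32) alone gives y_32 = true.
That conflicts with the unit clause (NOT y_32).
Both values of y_11 lead to a conflict.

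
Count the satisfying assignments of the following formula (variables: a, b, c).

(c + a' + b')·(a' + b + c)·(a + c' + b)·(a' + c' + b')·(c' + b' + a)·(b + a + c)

2

There are 2^3 = 8 truth assignments over (a, b, c).
Split on b. With b = 1, the clauses containing b are satisfied and b' drops from the rest; 1 of the 2^2 = 4 assignments to the other variables satisfy what remains.
With b = 0, by the same count on the reduced clause set, 1 assignment works.
(One model: a=F, b=T, c=F.)
Total: 1 + 1 = 2.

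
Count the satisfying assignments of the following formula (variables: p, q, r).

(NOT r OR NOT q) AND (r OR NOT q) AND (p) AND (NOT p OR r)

There are 2^3 = 8 truth assignments over (p, q, r).
Check each against the 4 clauses (columns in the order p, q, r):
  F F F  ✗ fails (p)
  F F T  ✗ fails (p)
  F T F  ✗ fails (r OR NOT q)
  F T T  ✗ fails (NOT r OR NOT q)
  T F F  ✗ fails (NOT p OR r)
  T F T  ✓ satisfies all
  T T F  ✗ fails (r OR NOT q)
  T T T  ✗ fails (NOT r OR NOT q)
1 of the 8 rows is a model.

1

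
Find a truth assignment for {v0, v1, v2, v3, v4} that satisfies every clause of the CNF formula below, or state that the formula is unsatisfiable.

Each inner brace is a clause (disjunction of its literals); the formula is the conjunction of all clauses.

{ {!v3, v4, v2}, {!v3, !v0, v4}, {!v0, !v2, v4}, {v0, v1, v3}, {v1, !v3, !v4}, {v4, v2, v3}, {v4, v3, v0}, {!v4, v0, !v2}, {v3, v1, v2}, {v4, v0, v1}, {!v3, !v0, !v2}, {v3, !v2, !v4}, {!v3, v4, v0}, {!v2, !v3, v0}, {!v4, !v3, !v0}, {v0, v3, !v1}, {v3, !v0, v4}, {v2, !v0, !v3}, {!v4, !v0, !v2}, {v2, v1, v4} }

v0 ↦ true; v1 ↦ true; v2 ↦ false; v3 ↦ false; v4 ↦ true

Try v3 = false.
Try v0 = true.
Unit clause (v4) forces v4 = true.
Unit clause (!v2) forces v2 = false.
Unit clause (v1) forces v1 = true.
This assignment satisfies each clause.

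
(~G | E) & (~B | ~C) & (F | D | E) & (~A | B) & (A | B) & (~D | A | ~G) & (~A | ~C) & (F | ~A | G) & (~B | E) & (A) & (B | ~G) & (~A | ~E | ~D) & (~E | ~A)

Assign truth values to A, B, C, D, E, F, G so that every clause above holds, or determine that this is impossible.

UNSATISFIABLE

(A) alone gives A = 1.
(B) alone gives B = 1.
(~C) alone gives C = 0.
(E) alone gives E = 1.
That conflicts with the unit clause (~E).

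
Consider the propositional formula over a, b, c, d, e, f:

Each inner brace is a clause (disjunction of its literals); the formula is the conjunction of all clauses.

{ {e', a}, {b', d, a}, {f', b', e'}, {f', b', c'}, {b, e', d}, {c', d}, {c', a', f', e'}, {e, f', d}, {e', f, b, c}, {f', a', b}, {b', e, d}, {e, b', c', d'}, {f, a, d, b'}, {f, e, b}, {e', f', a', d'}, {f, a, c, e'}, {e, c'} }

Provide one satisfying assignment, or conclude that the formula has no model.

Case e = 1:
Unit clause (a) forces a = 1.
Case f = 0:
Case b = 1:
Case c = 0:
All clauses hold; d can take either value.

a ↦ 1; b ↦ 1; c ↦ 0; d ↦ 0; e ↦ 1; f ↦ 0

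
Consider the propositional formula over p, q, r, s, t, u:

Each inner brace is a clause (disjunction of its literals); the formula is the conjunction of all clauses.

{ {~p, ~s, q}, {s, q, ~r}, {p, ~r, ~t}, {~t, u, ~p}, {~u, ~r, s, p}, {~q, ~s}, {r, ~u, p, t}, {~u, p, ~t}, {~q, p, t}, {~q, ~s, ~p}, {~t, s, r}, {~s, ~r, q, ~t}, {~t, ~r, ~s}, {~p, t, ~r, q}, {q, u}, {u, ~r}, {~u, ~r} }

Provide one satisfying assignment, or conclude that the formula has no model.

Try q = 0.
From the singleton clause (u), u = 1.
From the singleton clause (~r), r = 0.
Try p = 1.
From the singleton clause (~s), s = 0.
From the singleton clause (~t), t = 0.
All clauses are satisfied.

p ↦ 1, q ↦ 0, r ↦ 0, s ↦ 0, t ↦ 0, u ↦ 1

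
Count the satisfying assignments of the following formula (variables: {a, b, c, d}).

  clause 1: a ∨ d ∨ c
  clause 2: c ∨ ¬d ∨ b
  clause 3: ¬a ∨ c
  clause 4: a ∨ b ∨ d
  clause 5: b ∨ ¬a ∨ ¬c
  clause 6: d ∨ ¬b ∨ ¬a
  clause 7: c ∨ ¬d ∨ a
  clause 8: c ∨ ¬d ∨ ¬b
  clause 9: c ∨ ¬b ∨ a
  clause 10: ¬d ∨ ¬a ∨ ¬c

3

There are 2^4 = 16 truth assignments over (a, b, c, d).
Split on b. With b = True, the clauses containing b are satisfied and ¬b drops from the rest; 2 of the 2^3 = 8 assignments to the other variables satisfy what remains.
With b = False, by the same count on the reduced clause set, 1 assignment works.
Total: 2 + 1 = 3.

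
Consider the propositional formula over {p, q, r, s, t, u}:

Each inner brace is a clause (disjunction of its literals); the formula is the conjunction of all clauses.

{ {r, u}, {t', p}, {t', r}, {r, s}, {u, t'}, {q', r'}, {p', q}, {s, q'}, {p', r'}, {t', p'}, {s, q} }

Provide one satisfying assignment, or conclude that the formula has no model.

p ↦ 1; q ↦ 1; r ↦ 0; s ↦ 1; t ↦ 0; u ↦ 1

Suppose r = 0.
Unit clause (u) forces u = 1.
Unit clause (t') forces t = 0.
Unit clause (s) forces s = 1.
Suppose p = 1.
Unit clause (q) forces q = 1.
All clauses are satisfied.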